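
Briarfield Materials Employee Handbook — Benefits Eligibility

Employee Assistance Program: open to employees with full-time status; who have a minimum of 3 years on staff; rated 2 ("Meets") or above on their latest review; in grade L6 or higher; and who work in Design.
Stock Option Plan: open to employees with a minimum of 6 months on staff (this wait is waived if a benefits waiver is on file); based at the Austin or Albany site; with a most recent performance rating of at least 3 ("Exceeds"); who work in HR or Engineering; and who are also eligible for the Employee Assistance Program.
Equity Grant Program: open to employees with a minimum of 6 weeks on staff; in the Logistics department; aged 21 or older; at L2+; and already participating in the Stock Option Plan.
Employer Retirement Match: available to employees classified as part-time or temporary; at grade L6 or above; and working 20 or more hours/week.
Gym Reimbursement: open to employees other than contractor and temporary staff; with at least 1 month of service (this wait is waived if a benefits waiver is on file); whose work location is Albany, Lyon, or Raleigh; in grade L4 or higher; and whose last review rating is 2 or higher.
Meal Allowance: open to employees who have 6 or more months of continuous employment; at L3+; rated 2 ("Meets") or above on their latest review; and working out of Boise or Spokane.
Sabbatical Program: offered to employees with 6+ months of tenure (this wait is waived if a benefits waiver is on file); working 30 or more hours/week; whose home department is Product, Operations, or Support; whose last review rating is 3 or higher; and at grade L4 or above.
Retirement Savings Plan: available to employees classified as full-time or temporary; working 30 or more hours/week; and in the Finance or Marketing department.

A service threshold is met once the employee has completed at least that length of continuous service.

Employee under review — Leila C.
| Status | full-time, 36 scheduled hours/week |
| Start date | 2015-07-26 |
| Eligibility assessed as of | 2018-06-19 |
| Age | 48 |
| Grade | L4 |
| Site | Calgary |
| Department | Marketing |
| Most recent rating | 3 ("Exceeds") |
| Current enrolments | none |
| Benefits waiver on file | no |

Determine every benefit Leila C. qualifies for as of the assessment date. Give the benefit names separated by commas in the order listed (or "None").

Service from 2015-07-26 to 2018-06-19: 1059 days.
Employee Assistance Program — status full-time ✓; service 1059 days < 3 years (≈1095 days) ✗ → not eligible.
Stock Option Plan — no waiver, service 1059 days ≥ 6 months (≈180 days) ✓; site Calgary ✗ (not Austin or Albany) → not eligible.
Equity Grant Program — service 1059 days ≥ 6 weeks (≈42 days) ✓; dept Marketing ✗ → not eligible.
Employer Retirement Match — status full-time ✗ (requires part-time or temporary) → not eligible.
Gym Reimbursement — status full-time ✓ (not excluded); no waiver, service 1059 days ≥ 1 month (≈30 days) ✓; site Calgary ✗ (not Albany, Lyon, or Raleigh) → not eligible.
Meal Allowance — service 1059 days ≥ 6 months (≈180 days) ✓; grade L4 ≥ L3 ✓; rating 3 ≥ 2 ✓; site Calgary ✗ (not Boise or Spokane) → not eligible.
Sabbatical Program — no waiver, service 1059 days ≥ 6 months (≈180 days) ✓; 36 hrs/wk ≥ 30 ✓; dept Marketing ✗ → not eligible.
Retirement Savings Plan — status full-time ✓; 36 hrs/wk ≥ 30 ✓; dept Marketing ✓ → eligible.

Retirement Savings Plan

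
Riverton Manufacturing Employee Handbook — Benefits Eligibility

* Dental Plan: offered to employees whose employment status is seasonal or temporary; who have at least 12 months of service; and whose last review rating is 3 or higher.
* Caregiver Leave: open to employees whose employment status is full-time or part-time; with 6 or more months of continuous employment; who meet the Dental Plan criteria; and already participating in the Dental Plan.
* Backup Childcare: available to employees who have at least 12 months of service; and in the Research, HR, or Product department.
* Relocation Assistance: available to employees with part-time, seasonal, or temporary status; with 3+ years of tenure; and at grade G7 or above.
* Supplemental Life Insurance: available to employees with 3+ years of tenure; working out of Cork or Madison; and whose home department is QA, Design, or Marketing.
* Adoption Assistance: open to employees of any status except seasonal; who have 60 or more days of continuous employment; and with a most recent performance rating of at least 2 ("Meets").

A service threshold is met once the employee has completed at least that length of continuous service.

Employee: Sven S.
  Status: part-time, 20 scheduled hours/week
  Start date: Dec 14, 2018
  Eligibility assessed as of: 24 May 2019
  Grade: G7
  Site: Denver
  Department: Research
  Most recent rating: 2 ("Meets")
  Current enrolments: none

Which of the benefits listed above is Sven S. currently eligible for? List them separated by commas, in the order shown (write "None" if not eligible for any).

Adoption Assistance

Service from Dec 14, 2018 to 24 May 2019: 161 days.
Dental Plan — status part-time ✗ (requires seasonal or temporary) → not eligible.
Caregiver Leave — status part-time ✓; service 161 days < 6 months (≈180 days) ✗ → not eligible.
Backup Childcare — service 161 days < 12 months (≈360 days) ✗ → not eligible.
Relocation Assistance — status part-time ✓; service 161 days < 3 years (≈1095 days) ✗ → not eligible.
Supplemental Life Insurance — service 161 days < 3 years (≈1095 days) ✗ → not eligible.
Adoption Assistance — status part-time ✓ (not excluded); service 161 days ≥ 60 days ✓; rating 2 ≥ 2 ✓ → eligible.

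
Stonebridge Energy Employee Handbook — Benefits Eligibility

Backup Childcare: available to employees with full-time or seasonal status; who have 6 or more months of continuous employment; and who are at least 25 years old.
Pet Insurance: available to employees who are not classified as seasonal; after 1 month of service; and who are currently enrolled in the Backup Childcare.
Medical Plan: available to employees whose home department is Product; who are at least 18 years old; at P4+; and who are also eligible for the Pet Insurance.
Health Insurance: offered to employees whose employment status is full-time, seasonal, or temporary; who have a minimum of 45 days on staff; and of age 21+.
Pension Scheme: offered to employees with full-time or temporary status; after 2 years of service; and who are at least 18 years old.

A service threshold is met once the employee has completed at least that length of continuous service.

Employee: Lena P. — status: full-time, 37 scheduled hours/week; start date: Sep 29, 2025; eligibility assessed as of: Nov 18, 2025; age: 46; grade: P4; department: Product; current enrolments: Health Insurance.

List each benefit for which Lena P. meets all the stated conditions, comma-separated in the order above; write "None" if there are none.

Health Insurance

Service from Sep 29, 2025 to Nov 18, 2025: 50 days.
Backup Childcare — status full-time ✓; service 50 days < 6 months (≈180 days) ✗ → not eligible.
Pet Insurance — status full-time ✓ (not excluded); service 50 days ≥ 1 month (≈30 days) ✓; not enrolled in Backup Childcare ✗ → not eligible.
Medical Plan — dept Product ✓; age 46 ≥ 18 ✓; grade P4 ≥ P4 ✓; not eligible for Pet Insurance ✗ → not eligible.
Health Insurance — status full-time ✓; service 50 days ≥ 45 days ✓; age 46 ≥ 21 ✓ → eligible.
Pension Scheme — status full-time ✓; service 50 days < 2 years (≈730 days) ✗ → not eligible.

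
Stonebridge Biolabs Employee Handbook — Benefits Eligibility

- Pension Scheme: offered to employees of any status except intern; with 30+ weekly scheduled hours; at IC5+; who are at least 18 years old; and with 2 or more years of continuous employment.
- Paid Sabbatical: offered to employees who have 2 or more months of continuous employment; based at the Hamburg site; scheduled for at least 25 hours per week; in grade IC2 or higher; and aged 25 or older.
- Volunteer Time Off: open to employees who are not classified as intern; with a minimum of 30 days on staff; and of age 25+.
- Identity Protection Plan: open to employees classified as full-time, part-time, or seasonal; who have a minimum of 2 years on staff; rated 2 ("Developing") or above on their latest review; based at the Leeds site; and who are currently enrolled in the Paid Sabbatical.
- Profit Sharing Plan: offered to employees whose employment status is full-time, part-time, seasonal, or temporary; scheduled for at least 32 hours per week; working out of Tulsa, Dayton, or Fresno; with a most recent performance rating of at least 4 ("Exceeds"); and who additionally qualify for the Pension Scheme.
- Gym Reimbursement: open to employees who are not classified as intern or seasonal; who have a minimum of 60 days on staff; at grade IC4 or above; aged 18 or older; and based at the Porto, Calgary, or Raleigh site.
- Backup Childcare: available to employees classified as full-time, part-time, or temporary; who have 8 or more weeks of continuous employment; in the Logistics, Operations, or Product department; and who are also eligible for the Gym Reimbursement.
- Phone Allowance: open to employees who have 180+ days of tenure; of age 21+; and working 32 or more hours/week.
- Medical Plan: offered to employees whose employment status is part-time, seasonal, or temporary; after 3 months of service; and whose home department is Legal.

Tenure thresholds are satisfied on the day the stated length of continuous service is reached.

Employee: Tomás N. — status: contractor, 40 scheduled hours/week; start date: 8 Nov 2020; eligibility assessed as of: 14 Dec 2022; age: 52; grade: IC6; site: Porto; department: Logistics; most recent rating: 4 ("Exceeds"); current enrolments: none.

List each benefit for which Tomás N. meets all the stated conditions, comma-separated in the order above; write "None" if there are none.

Service from 8 Nov 2020 to 14 Dec 2022: 766 days.
Pension Scheme — status contractor ✓ (not excluded); 40 hrs/wk ≥ 30 ✓; grade IC6 ≥ IC5 ✓; age 52 ≥ 18 ✓; service 766 days ≥ 2 years (≈730 days) ✓ → eligible.
Paid Sabbatical — service 766 days ≥ 2 months (≈60 days) ✓; site Porto ✗ (not Hamburg) → not eligible.
Volunteer Time Off — status contractor ✓ (not excluded); service 766 days ≥ 30 days ✓; age 52 ≥ 25 ✓ → eligible.
Identity Protection Plan — status contractor ✗ (requires full-time, part-time, or seasonal) → not eligible.
Profit Sharing Plan — status contractor ✗ (requires full-time, part-time, seasonal, or temporary) → not eligible.
Gym Reimbursement — status contractor ✓ (not excluded); service 766 days ≥ 60 days ✓; grade IC6 ≥ IC4 ✓; age 52 ≥ 18 ✓; site Porto ✓ → eligible.
Backup Childcare — status contractor ✗ (requires full-time, part-time, or temporary) → not eligible.
Phone Allowance — service 766 days ≥ 180 days ✓; age 52 ≥ 21 ✓; 40 hrs/wk ≥ 32 ✓ → eligible.
Medical Plan — status contractor ✗ (requires part-time, seasonal, or temporary) → not eligible.

Pension Scheme, Volunteer Time Off, Gym Reimbursement, Phone Allowance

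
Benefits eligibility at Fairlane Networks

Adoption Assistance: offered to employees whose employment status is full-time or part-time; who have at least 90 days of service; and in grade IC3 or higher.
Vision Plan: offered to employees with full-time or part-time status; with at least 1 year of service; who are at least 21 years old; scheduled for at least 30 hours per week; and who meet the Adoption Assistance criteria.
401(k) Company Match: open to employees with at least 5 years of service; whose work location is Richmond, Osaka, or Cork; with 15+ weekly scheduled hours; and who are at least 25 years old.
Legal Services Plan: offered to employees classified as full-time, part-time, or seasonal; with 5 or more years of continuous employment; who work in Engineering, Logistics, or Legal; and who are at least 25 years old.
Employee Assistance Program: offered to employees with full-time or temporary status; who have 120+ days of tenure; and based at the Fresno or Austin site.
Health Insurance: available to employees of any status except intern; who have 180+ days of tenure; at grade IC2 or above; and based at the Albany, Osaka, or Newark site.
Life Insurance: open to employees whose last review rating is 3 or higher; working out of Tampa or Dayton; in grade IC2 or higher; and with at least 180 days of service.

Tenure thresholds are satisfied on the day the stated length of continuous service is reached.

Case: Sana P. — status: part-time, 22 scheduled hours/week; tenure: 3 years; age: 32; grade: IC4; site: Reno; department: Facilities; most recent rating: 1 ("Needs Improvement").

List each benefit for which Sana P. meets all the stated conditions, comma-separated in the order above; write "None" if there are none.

Adoption Assistance — status part-time ✓; service 3 years ≥ 90 days ✓; grade IC4 ≥ IC3 ✓ → eligible.
Vision Plan — status part-time ✓; service 3 years ≥ 1 year ✓; age 32 ≥ 21 ✓; 22 hrs/wk < 30 ✗ → not eligible.
401(k) Company Match — service 3 years < 5 years ✗ → not eligible.
Legal Services Plan — status part-time ✓; service 3 years < 5 years ✗ → not eligible.
Employee Assistance Program — status part-time ✗ (requires full-time or temporary) → not eligible.
Health Insurance — status part-time ✓ (not excluded); service 3 years ≥ 180 days ✓; grade IC4 ≥ IC2 ✓; site Reno ✗ (not Albany, Osaka, or Newark) → not eligible.
Life Insurance — rating 1 < 3 ✗ → not eligible.

Adoption Assistance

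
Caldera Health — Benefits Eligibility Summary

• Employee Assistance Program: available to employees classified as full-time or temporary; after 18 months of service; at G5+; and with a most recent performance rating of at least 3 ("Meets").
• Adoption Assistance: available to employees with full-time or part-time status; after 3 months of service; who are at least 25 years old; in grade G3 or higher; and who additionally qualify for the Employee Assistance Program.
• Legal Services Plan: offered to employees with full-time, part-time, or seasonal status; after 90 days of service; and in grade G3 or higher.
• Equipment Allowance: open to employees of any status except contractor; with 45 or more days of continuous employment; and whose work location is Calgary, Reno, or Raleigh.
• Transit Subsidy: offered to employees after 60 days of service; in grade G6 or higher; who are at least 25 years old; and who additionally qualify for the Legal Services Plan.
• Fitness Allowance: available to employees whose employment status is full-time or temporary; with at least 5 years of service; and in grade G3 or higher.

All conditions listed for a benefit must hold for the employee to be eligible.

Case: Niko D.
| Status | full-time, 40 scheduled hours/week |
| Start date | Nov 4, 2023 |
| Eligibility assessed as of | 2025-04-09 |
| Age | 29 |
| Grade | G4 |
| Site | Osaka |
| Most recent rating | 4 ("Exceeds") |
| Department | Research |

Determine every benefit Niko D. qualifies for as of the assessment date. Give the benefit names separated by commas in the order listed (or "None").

Legal Services Plan

Service from Nov 4, 2023 to 2025-04-09: 522 days.
Employee Assistance Program — status full-time ✓; service 522 days < 18 months (≈540 days) ✗ → not eligible.
Adoption Assistance — status full-time ✓; service 522 days ≥ 3 months (≈90 days) ✓; age 29 ≥ 25 ✓; grade G4 ≥ G3 ✓; not eligible for Employee Assistance Program ✗ → not eligible.
Legal Services Plan — status full-time ✓; service 522 days ≥ 90 days ✓; grade G4 ≥ G3 ✓ → eligible.
Equipment Allowance — status full-time ✓ (not excluded); service 522 days ≥ 45 days ✓; site Osaka ✗ (not Calgary, Reno, or Raleigh) → not eligible.
Transit Subsidy — service 522 days ≥ 60 days ✓; grade G4 < G6 ✗ → not eligible.
Fitness Allowance — status full-time ✓; service 522 days < 5 years (≈1825 days) ✗ → not eligible.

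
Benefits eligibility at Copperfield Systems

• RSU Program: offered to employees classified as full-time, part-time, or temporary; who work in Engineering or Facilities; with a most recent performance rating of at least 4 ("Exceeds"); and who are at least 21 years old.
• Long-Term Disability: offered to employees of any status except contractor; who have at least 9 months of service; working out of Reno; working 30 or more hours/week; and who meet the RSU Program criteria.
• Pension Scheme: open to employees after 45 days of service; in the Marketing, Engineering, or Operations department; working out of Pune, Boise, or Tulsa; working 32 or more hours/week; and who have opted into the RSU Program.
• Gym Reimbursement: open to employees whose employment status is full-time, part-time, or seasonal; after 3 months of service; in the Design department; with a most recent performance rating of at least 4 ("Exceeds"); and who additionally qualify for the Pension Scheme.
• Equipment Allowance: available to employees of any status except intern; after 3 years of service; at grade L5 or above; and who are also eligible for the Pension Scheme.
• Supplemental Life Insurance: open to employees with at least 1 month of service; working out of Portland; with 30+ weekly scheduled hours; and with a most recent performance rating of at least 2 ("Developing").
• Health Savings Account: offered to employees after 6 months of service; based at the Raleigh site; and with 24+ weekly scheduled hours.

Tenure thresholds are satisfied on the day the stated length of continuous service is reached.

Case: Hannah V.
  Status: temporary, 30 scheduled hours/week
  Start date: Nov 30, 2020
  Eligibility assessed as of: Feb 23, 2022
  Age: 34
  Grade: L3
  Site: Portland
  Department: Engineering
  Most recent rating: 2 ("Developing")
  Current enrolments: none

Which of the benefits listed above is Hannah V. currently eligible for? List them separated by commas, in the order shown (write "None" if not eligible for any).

Supplemental Life Insurance

Service from Nov 30, 2020 to Feb 23, 2022: 450 days.
RSU Program — status temporary ✓; dept Engineering ✓; rating 2 < 4 ✗ → not eligible.
Long-Term Disability — status temporary ✓ (not excluded); service 450 days ≥ 9 months (≈270 days) ✓; site Portland ✗ (not Reno) → not eligible.
Pension Scheme — service 450 days ≥ 45 days ✓; dept Engineering ✓; site Portland ✗ (not Pune, Boise, or Tulsa) → not eligible.
Gym Reimbursement — status temporary ✗ (requires full-time, part-time, or seasonal) → not eligible.
Equipment Allowance — status temporary ✓ (not excluded); service 450 days < 3 years (≈1095 days) ✗ → not eligible.
Supplemental Life Insurance — service 450 days ≥ 1 month (≈30 days) ✓; site Portland ✓; 30 hrs/wk ≥ 30 ✓; rating 2 ≥ 2 ✓ → eligible.
Health Savings Account — service 450 days ≥ 6 months (≈180 days) ✓; site Portland ✗ (not Raleigh) → not eligible.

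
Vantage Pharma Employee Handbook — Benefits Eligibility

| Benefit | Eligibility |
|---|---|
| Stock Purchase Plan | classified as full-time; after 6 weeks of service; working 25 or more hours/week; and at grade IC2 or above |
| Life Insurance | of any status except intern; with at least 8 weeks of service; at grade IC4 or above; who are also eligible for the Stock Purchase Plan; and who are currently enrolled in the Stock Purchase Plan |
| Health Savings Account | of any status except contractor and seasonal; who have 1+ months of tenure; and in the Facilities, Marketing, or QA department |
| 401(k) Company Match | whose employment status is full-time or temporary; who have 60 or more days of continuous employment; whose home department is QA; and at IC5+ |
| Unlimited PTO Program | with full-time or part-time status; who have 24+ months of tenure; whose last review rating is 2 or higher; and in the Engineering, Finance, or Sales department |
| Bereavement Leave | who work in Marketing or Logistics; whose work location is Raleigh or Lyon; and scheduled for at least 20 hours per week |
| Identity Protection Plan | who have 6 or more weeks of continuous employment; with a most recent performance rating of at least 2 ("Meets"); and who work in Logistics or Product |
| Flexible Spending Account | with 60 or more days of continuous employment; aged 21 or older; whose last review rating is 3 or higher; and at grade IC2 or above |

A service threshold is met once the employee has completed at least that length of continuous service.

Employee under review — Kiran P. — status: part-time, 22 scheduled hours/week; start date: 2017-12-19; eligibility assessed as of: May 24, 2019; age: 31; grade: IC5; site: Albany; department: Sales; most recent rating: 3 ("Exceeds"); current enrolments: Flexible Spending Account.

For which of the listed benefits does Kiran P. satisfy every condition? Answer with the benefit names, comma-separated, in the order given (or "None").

Flexible Spending Account

Service from 2017-12-19 to May 24, 2019: 521 days.
Stock Purchase Plan — status part-time ✗ (requires full-time) → not eligible.
Life Insurance — status part-time ✓ (not excluded); service 521 days ≥ 8 weeks (≈56 days) ✓; grade IC5 ≥ IC4 ✓; not eligible for Stock Purchase Plan ✗ → not eligible.
Health Savings Account — status part-time ✓ (not excluded); service 521 days ≥ 1 month (≈30 days) ✓; dept Sales ✗ → not eligible.
401(k) Company Match — status part-time ✗ (requires full-time or temporary) → not eligible.
Unlimited PTO Program — status part-time ✓; service 521 days < 24 months (≈720 days) ✗ → not eligible.
Bereavement Leave — dept Sales ✗ → not eligible.
Identity Protection Plan — service 521 days ≥ 6 weeks (≈42 days) ✓; rating 3 ≥ 2 ✓; dept Sales ✗ → not eligible.
Flexible Spending Account — service 521 days ≥ 60 days ✓; age 31 ≥ 21 ✓; rating 3 ≥ 3 ✓; grade IC5 ≥ IC2 ✓ → eligible.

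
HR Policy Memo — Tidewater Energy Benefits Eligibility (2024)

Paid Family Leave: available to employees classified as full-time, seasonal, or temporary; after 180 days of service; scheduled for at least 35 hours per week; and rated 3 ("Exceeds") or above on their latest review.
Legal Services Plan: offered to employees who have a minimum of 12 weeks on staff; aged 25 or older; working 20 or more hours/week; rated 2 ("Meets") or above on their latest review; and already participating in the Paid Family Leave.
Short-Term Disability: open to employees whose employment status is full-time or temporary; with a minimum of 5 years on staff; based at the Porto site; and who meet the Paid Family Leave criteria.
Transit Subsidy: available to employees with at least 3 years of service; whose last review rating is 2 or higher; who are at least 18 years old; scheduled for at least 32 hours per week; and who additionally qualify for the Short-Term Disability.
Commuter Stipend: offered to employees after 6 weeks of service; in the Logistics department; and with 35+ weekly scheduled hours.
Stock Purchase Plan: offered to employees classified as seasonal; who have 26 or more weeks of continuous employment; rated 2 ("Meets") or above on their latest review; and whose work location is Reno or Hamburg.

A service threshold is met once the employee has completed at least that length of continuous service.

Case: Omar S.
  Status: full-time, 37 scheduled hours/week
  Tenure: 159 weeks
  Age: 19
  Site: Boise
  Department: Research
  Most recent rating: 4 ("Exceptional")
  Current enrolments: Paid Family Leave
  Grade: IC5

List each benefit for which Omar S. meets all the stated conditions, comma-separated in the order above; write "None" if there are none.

Paid Family Leave

Paid Family Leave — status full-time ✓; service 159 weeks ≥ 180 days ✓; 37 hrs/wk ≥ 35 ✓; rating 4 ≥ 3 ✓ → eligible.
Legal Services Plan — service 159 weeks ≥ 12 weeks ✓; age 19 < 25 ✗ → not eligible.
Short-Term Disability — status full-time ✓; service 159 weeks < 5 years (≈1825 days) ✗ → not eligible.
Transit Subsidy — service 159 weeks ≥ 3 years (≈1095 days) ✓; rating 4 ≥ 2 ✓; age 19 ≥ 18 ✓; 37 hrs/wk ≥ 32 ✓; not eligible for Short-Term Disability ✗ → not eligible.
Commuter Stipend — service 159 weeks ≥ 6 weeks ✓; dept Research ✗ → not eligible.
Stock Purchase Plan — status full-time ✗ (requires seasonal) → not eligible.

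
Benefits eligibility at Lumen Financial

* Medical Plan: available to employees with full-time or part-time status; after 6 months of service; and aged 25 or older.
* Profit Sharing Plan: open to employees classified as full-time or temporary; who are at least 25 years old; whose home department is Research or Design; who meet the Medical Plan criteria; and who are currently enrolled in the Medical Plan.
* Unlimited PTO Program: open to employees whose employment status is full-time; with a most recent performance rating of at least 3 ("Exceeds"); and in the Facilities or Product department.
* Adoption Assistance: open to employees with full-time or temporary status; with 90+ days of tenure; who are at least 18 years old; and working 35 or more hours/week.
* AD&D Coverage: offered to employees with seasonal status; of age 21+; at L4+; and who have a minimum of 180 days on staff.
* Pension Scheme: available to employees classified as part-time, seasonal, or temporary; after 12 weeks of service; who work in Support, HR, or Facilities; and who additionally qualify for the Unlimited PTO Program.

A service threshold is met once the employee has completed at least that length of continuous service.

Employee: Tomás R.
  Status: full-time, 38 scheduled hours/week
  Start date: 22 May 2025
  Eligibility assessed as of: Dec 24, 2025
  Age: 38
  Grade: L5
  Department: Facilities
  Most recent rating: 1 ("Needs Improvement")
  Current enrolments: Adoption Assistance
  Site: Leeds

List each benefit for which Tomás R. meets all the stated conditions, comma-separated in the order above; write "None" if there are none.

Service from 22 May 2025 to Dec 24, 2025: 216 days.
Medical Plan — status full-time ✓; service 216 days ≥ 6 months (≈180 days) ✓; age 38 ≥ 25 ✓ → eligible.
Profit Sharing Plan — status full-time ✓; age 38 ≥ 25 ✓; dept Facilities ✗ → not eligible.
Unlimited PTO Program — status full-time ✓; rating 1 < 3 ✗ → not eligible.
Adoption Assistance — status full-time ✓; service 216 days ≥ 90 days ✓; age 38 ≥ 18 ✓; 38 hrs/wk ≥ 35 ✓ → eligible.
AD&D Coverage — status full-time ✗ (requires seasonal) → not eligible.
Pension Scheme — status full-time ✗ (requires part-time, seasonal, or temporary) → not eligible.

Medical Plan, Adoption Assistance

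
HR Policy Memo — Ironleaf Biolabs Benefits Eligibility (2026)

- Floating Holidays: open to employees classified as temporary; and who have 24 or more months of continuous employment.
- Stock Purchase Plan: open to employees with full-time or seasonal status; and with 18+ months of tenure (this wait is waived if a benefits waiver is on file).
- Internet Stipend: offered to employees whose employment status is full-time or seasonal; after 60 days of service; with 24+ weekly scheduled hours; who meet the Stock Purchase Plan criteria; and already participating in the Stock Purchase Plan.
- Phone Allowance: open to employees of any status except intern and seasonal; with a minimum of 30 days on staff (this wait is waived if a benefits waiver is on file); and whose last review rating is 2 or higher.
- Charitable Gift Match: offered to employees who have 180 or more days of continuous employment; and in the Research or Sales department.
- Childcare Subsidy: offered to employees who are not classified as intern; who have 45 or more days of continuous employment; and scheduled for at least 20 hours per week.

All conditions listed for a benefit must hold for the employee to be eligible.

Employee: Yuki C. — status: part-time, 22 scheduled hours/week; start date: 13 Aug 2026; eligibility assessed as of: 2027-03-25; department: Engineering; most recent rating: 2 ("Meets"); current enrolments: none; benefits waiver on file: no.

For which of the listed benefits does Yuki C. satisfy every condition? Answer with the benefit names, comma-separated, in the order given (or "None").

Phone Allowance, Childcare Subsidy

Service from 13 Aug 2026 to 2027-03-25: 224 days.
Floating Holidays — status part-time ✗ (requires temporary) → not eligible.
Stock Purchase Plan — status part-time ✗ (requires full-time or seasonal) → not eligible.
Internet Stipend — status part-time ✗ (requires full-time or seasonal) → not eligible.
Phone Allowance — status part-time ✓ (not excluded); no waiver, service 224 days ≥ 30 days ✓; rating 2 ≥ 2 ✓ → eligible.
Charitable Gift Match — service 224 days ≥ 180 days ✓; dept Engineering ✗ → not eligible.
Childcare Subsidy — status part-time ✓ (not excluded); service 224 days ≥ 45 days ✓; 22 hrs/wk ≥ 20 ✓ → eligible.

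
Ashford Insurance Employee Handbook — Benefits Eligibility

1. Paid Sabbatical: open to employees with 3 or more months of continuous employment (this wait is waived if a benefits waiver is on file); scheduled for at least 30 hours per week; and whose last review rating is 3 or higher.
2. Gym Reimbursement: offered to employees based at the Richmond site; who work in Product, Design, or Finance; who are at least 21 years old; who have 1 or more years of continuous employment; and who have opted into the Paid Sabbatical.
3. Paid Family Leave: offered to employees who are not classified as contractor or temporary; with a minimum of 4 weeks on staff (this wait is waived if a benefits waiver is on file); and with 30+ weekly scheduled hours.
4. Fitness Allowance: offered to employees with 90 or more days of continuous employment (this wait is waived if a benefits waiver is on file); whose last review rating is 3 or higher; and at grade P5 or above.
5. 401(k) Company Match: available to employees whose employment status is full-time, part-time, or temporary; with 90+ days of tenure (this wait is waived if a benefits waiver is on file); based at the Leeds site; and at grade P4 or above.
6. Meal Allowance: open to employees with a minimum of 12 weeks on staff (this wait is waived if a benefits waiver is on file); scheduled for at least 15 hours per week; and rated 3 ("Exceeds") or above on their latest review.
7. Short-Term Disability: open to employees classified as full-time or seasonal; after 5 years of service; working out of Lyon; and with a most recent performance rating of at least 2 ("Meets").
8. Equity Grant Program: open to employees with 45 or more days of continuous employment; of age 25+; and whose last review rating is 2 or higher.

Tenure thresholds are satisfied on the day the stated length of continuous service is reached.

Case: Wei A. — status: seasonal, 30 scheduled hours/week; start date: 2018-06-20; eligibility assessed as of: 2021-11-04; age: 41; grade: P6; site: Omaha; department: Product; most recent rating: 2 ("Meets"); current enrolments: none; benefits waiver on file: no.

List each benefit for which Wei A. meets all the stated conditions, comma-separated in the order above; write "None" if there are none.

Paid Family Leave, Equity Grant Program

Service from 2018-06-20 to 2021-11-04: 1233 days.
Paid Sabbatical — no waiver, service 1233 days ≥ 3 months (≈90 days) ✓; 30 hrs/wk ≥ 30 ✓; rating 2 < 3 ✗ → not eligible.
Gym Reimbursement — site Omaha ✗ (not Richmond) → not eligible.
Paid Family Leave — status seasonal ✓ (not excluded); no waiver, service 1233 days ≥ 4 weeks (≈28 days) ✓; 30 hrs/wk ≥ 30 ✓ → eligible.
Fitness Allowance — no waiver, service 1233 days ≥ 90 days ✓; rating 2 < 3 ✗ → not eligible.
401(k) Company Match — status seasonal ✗ (requires full-time, part-time, or temporary) → not eligible.
Meal Allowance — no waiver, service 1233 days ≥ 12 weeks (≈84 days) ✓; 30 hrs/wk ≥ 15 ✓; rating 2 < 3 ✗ → not eligible.
Short-Term Disability — status seasonal ✓; service 1233 days < 5 years (≈1825 days) ✗ → not eligible.
Equity Grant Program — service 1233 days ≥ 45 days ✓; age 41 ≥ 25 ✓; rating 2 ≥ 2 ✓ → eligible.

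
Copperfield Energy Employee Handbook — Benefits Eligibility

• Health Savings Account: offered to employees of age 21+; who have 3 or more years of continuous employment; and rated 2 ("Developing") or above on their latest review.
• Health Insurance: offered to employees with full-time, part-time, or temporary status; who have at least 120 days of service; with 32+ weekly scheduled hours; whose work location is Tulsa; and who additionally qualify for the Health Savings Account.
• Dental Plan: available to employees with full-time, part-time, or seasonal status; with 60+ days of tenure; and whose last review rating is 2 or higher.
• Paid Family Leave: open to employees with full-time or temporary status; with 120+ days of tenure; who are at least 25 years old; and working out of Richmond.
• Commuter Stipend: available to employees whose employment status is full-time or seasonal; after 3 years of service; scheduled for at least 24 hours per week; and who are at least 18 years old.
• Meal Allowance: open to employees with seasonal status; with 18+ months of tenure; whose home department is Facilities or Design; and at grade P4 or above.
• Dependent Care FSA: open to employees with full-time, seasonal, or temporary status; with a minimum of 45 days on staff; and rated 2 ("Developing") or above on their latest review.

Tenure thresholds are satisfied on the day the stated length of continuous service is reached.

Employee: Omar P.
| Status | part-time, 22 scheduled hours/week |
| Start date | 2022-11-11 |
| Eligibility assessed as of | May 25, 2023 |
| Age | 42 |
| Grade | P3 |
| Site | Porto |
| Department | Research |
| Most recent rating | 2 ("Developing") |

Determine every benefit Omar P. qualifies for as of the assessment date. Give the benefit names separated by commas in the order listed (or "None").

Service from 2022-11-11 to May 25, 2023: 195 days.
Health Savings Account — age 42 ≥ 21 ✓; service 195 days < 3 years (≈1095 days) ✗ → not eligible.
Health Insurance — status part-time ✓; service 195 days ≥ 120 days ✓; 22 hrs/wk < 32 ✗ → not eligible.
Dental Plan — status part-time ✓; service 195 days ≥ 60 days ✓; rating 2 ≥ 2 ✓ → eligible.
Paid Family Leave — status part-time ✗ (requires full-time or temporary) → not eligible.
Commuter Stipend — status part-time ✗ (requires full-time or seasonal) → not eligible.
Meal Allowance — status part-time ✗ (requires seasonal) → not eligible.
Dependent Care FSA — status part-time ✗ (requires full-time, seasonal, or temporary) → not eligible.

Dental Plan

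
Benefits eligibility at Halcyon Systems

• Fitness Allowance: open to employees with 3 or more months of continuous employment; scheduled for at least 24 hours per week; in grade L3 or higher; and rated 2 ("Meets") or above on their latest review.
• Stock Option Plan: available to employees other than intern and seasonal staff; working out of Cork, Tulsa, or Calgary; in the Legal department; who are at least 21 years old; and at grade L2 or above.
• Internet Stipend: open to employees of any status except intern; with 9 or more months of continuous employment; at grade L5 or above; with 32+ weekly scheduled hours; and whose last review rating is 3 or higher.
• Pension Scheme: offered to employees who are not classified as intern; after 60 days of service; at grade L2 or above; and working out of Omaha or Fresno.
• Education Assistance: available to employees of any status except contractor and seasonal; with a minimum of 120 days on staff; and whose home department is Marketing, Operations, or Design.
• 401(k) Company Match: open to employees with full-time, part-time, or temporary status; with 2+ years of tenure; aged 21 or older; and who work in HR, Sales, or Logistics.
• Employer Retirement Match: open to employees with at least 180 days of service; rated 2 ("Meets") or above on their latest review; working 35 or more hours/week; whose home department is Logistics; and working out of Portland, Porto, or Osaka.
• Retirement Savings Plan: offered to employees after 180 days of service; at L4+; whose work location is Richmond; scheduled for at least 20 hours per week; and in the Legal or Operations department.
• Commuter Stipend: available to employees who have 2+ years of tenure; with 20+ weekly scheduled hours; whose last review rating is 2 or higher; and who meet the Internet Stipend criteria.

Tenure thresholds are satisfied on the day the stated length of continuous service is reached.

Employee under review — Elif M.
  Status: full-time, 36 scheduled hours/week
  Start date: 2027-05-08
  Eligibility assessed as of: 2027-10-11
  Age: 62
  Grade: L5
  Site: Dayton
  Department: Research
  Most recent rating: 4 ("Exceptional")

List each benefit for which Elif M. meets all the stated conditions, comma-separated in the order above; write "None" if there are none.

Fitness Allowance

Service from 2027-05-08 to 2027-10-11: 156 days.
Fitness Allowance — service 156 days ≥ 3 months (≈90 days) ✓; 36 hrs/wk ≥ 24 ✓; grade L5 ≥ L3 ✓; rating 4 ≥ 2 ✓ → eligible.
Stock Option Plan — status full-time ✓ (not excluded); site Dayton ✗ (not Cork, Tulsa, or Calgary) → not eligible.
Internet Stipend — status full-time ✓ (not excluded); service 156 days < 9 months (≈270 days) ✗ → not eligible.
Pension Scheme — status full-time ✓ (not excluded); service 156 days ≥ 60 days ✓; grade L5 ≥ L2 ✓; site Dayton ✗ (not Omaha or Fresno) → not eligible.
Education Assistance — status full-time ✓ (not excluded); service 156 days ≥ 120 days ✓; dept Research ✗ → not eligible.
401(k) Company Match — status full-time ✓; service 156 days < 2 years (≈730 days) ✗ → not eligible.
Employer Retirement Match — service 156 days < 180 days ✗ → not eligible.
Retirement Savings Plan — service 156 days < 180 days ✗ → not eligible.
Commuter Stipend — service 156 days < 2 years (≈730 days) ✗ → not eligible.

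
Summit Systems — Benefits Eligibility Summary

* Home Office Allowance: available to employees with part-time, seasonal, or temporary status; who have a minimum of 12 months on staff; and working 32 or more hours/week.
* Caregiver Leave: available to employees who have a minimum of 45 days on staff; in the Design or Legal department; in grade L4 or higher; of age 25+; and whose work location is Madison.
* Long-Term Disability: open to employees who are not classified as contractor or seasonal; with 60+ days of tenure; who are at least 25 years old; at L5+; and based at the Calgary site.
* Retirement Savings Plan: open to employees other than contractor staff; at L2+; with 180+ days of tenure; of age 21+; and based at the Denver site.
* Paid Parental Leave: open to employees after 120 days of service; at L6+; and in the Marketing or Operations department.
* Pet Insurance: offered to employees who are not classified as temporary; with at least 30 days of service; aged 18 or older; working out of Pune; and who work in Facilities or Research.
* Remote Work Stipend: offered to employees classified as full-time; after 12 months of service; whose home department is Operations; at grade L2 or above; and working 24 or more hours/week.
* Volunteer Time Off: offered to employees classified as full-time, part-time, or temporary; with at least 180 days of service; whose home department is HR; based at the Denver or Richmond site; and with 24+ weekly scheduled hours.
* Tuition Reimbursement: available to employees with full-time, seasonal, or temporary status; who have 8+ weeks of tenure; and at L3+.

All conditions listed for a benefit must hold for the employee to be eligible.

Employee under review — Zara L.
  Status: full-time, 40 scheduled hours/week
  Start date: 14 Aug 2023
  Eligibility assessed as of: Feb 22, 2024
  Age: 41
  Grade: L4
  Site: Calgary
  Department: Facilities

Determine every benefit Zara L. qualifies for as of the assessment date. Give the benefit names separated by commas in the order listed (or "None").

Tuition Reimbursement

Service from 14 Aug 2023 to Feb 22, 2024: 192 days.
Home Office Allowance — status full-time ✗ (requires part-time, seasonal, or temporary) → not eligible.
Caregiver Leave — service 192 days ≥ 45 days ✓; dept Facilities ✗ → not eligible.
Long-Term Disability — status full-time ✓ (not excluded); service 192 days ≥ 60 days ✓; age 41 ≥ 25 ✓; grade L4 < L5 ✗ → not eligible.
Retirement Savings Plan — status full-time ✓ (not excluded); grade L4 ≥ L2 ✓; service 192 days ≥ 180 days ✓; age 41 ≥ 21 ✓; site Calgary ✗ (not Denver) → not eligible.
Paid Parental Leave — service 192 days ≥ 120 days ✓; grade L4 < L6 ✗ → not eligible.
Pet Insurance — status full-time ✓ (not excluded); service 192 days ≥ 30 days ✓; age 41 ≥ 18 ✓; site Calgary ✗ (not Pune) → not eligible.
Remote Work Stipend — status full-time ✓; service 192 days < 12 months (≈360 days) ✗ → not eligible.
Volunteer Time Off — status full-time ✓; service 192 days ≥ 180 days ✓; dept Facilities ✗ → not eligible.
Tuition Reimbursement — status full-time ✓; service 192 days ≥ 8 weeks (≈56 days) ✓; grade L4 ≥ L3 ✓ → eligible.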